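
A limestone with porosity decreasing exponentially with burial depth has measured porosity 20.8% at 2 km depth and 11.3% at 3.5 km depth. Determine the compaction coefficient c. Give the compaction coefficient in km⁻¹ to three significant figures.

0.407 km⁻¹

Athy: φ(z) = φ₀ e^(−cz) ⇒ φ₁/φ₂ = e^{c(z₂−z₁)} ⇒ c = ln(φ₁/φ₂)/(z₂−z₁)
c = ln(0.208/0.113) / (3.5 − 2) = ln(1.841) / 1.5 = 0.6102 / 1.5 = 0.4068 km⁻¹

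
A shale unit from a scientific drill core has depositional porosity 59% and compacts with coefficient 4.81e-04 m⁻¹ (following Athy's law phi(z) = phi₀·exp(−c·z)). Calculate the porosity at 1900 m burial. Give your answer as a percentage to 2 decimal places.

23.66%

Working in km (1 km = 1000 m; c in km⁻¹ = c in m⁻¹ × 1000):
phi = phi₀·exp(−c·z) = 0.59 × exp(−0.481 × 1.9) = 0.59 × exp(−0.9139)
  = 0.59 × 0.4010 = 0.2366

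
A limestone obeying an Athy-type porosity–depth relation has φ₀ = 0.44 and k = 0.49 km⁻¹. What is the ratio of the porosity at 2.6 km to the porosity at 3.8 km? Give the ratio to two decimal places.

1.80

φ(Z₁)/φ(Z₂) = e^(−k·Z₁)/e^(−k·Z₂) = e^{k(Z₂−Z₁)}
= exp(0.49 × 1.2) = exp(0.588) = 1.8004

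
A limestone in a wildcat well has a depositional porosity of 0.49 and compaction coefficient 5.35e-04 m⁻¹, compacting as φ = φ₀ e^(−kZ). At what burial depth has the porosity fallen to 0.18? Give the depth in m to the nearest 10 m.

Working in km (1 km = 1000 m; k in km⁻¹ = k in m⁻¹ × 1000):
Invert Athy's law: Z = ln(φ₀/φ) / k
Z = ln(0.49/0.18) / 0.535 = ln(2.722) / 0.535 = 1.0014 / 0.535 = 1.872 km

1870 m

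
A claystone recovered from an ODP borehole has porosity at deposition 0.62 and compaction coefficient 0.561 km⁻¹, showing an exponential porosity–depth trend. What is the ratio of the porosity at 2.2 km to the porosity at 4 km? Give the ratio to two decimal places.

2.75

n(d₁)/n(d₂) = e^(−c·d₁)/e^(−c·d₂) = e^{c(d₂−d₁)}
= exp(0.561 × 1.8) = exp(1.01) = 2.7451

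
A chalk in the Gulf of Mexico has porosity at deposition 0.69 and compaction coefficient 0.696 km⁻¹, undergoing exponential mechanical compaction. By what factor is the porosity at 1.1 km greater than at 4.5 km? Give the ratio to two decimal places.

10.66

n(z₁)/n(z₂) = e^(−c·z₁)/e^(−c·z₂) = e^{c(z₂−z₁)}
= exp(0.696 × 3.4) = exp(2.366) = 10.6590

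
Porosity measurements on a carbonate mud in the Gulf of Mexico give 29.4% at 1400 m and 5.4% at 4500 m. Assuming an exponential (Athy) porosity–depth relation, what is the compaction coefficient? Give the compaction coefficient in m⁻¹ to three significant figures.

0.000547 m⁻¹

Working in km (1 km = 1000 m; k in km⁻¹ = k in m⁻¹ × 1000):
Athy: n(Z) = n₀ e^(−kZ) ⇒ n₁/n₂ = e^{k(Z₂−Z₁)} ⇒ k = ln(n₁/n₂)/(Z₂−Z₁)
k = ln(0.294/0.054) / (4.5 − 1.4) = ln(5.444) / 3.1 = 1.6946 / 3.1 = 0.5466 km⁻¹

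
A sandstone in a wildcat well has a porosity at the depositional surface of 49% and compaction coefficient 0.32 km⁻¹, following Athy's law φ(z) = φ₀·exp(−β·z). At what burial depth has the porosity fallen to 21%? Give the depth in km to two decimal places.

Invert Athy's law: z = ln(φ₀/φ) / β
z = ln(0.49/0.21) / 0.32 = ln(2.333) / 0.32 = 0.8473 / 0.32 = 2.648 km

2.65 km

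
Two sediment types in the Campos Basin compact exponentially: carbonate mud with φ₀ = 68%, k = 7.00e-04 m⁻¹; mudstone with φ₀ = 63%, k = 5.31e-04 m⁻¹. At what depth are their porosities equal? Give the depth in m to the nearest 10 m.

Working in km (1 km = 1000 m; k in km⁻¹ = k in m⁻¹ × 1000):
Set φ₀ₐ e^(−kₐz) = φ₀ᵦ e^(−kᵦz) ⇒ ln(φ₀ₐ/φ₀ᵦ) = (kₐ − kᵦ)·z
z = ln(0.68/0.63) / (0.7 − 0.531) = 0.0764 / 0.169 = 0.452 km

450 m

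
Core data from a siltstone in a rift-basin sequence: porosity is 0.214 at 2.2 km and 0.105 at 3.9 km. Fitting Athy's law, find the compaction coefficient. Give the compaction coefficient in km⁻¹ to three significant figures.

Athy: φ(z) = φ₀ e^(−cz) ⇒ φ₁/φ₂ = e^{c(z₂−z₁)} ⇒ c = ln(φ₁/φ₂)/(z₂−z₁)
c = ln(0.214/0.105) / (3.9 − 2.2) = ln(2.038) / 1.7 = 0.7120 / 1.7 = 0.4188 km⁻¹

0.419 km⁻¹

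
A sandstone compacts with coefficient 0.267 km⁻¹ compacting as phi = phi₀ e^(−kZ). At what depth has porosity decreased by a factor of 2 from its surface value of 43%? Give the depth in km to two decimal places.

2.60 km

phi/phi₀ = 1/2 ⇒ exp(−k·Z) = 1/2 ⇒ Z = ln(2) / k
Z = 0.6931 / 0.267 = 2.596 km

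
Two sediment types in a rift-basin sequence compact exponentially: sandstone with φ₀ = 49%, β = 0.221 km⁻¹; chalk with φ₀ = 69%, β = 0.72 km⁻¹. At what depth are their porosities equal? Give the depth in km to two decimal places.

0.69 km

Set φ₀ₐ e^(−βₐz) = φ₀ᵦ e^(−βᵦz) ⇒ ln(φ₀ₐ/φ₀ᵦ) = (βₐ − βᵦ)·z
z = ln(0.49/0.69) / (0.221 − 0.72) = -0.3423 / -0.499 = 0.686 km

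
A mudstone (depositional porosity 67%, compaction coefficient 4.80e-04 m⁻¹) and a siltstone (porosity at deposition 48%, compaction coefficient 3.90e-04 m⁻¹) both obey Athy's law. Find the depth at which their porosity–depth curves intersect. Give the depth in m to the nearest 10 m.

3710 m

Working in km (1 km = 1000 m; c in km⁻¹ = c in m⁻¹ × 1000):
Set phi₀ₐ e^(−cₐd) = phi₀ᵦ e^(−cᵦd) ⇒ ln(phi₀ₐ/phi₀ᵦ) = (cₐ − cᵦ)·d
d = ln(0.67/0.48) / (0.48 − 0.39) = 0.3335 / 0.09 = 3.705 km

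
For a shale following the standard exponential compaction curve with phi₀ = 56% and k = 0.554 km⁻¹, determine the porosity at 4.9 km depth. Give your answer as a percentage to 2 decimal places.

3.71%

phi = phi₀·exp(−k·Z) = 0.56 × exp(−0.554 × 4.9) = 0.56 × exp(−2.715)
  = 0.56 × 0.0662 = 0.0371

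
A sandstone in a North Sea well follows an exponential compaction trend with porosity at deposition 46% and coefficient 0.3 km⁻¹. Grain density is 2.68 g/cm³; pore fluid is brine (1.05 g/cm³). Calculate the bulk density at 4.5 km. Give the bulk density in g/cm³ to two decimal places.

2.49 g/cm³

Porosity at depth: n = 0.46·exp(−0.3×4.5) = 0.46×0.2592 = 0.1193
Bulk density: ρ_b = (1−n)ρ_g + n·ρ_f = 0.8807×2.68 + 0.1193×1.05
       = 2.360 + 0.125 = 2.486 g/cm³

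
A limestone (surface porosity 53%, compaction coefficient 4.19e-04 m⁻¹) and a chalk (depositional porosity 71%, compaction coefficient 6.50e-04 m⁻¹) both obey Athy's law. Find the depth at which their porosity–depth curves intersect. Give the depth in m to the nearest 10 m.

1270 m

Working in km (1 km = 1000 m; k in km⁻¹ = k in m⁻¹ × 1000):
Set n₀ₐ e^(−kₐd) = n₀ᵦ e^(−kᵦd) ⇒ ln(n₀ₐ/n₀ᵦ) = (kₐ − kᵦ)·d
d = ln(0.53/0.71) / (0.419 − 0.65) = -0.2924 / -0.231 = 1.266 km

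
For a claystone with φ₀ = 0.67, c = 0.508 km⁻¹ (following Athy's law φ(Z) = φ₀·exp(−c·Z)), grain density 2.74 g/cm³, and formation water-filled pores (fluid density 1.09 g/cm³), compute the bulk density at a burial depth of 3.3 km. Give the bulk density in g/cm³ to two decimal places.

2.53 g/cm³

Porosity at depth: φ = 0.67·exp(−0.508×3.3) = 0.67×0.1870 = 0.1253
Bulk density: ρ_b = (1−φ)ρ_g + φ·ρ_f = 0.8747×2.74 + 0.1253×1.09
       = 2.397 + 0.137 = 2.533 g/cm³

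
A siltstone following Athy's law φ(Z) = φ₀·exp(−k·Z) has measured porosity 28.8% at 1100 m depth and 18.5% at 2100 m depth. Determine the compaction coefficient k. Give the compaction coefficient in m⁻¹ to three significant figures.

Working in km (1 km = 1000 m; k in km⁻¹ = k in m⁻¹ × 1000):
Athy: φ(Z) = φ₀ e^(−kZ) ⇒ φ₁/φ₂ = e^{k(Z₂−Z₁)} ⇒ k = ln(φ₁/φ₂)/(Z₂−Z₁)
k = ln(0.288/0.185) / (2.1 − 1.1) = ln(1.557) / 1 = 0.4426 / 1 = 0.4426 km⁻¹

0.000443 m⁻¹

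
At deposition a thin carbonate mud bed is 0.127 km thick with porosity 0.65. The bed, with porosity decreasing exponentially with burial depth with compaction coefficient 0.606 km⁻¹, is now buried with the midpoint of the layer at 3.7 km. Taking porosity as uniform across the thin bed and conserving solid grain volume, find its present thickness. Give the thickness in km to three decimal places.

0.048 km

Porosity at 3.7 km: phi = 0.65·exp(−0.606×3.7) = 0.0690
Solid-volume conservation: h(1−phi) = h₀(1−phi₀) ⇒ h = h₀·(1−phi₀)/(1−phi)
h = 0.127 × (1 − 0.65)/(1 − 0.0690) = 0.127 × 0.3760 = 0.0477 km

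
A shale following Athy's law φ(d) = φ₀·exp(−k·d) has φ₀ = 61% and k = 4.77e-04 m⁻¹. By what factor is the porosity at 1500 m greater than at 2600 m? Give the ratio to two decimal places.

1.69

Working in km (1 km = 1000 m; k in km⁻¹ = k in m⁻¹ × 1000):
φ(d₁)/φ(d₂) = e^(−k·d₁)/e^(−k·d₂) = e^{k(d₂−d₁)}
= exp(0.477 × 1.1) = exp(0.5247) = 1.6900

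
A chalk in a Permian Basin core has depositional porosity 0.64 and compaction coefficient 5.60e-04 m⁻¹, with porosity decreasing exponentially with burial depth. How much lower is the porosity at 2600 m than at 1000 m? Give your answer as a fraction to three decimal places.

0.216

Working in km (1 km = 1000 m; β in km⁻¹ = β in m⁻¹ × 1000):
phi(1) = 0.64·e^(−0.56×1) = 0.3656
phi(2.6) = 0.64·e^(−0.56×2.6) = 0.1492
Δphi = 0.3656 − 0.1492 = 0.2163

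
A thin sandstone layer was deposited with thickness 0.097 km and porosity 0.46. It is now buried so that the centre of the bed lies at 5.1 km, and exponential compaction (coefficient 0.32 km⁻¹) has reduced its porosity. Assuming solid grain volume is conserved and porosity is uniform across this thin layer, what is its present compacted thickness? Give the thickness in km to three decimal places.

Porosity at 5.1 km: φ = 0.46·exp(−0.32×5.1) = 0.0899
Solid-volume conservation: h(1−φ) = h₀(1−φ₀) ⇒ h = h₀·(1−φ₀)/(1−φ)
h = 0.097 × (1 − 0.46)/(1 − 0.0899) = 0.097 × 0.5934 = 0.0576 km

0.058 km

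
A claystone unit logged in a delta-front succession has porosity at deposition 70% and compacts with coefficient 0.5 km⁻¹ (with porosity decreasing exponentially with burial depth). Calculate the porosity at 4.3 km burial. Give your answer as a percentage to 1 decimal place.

phi = phi₀·exp(−c·d) = 0.7 × exp(−0.5 × 4.3) = 0.7 × exp(−2.15)
  = 0.7 × 0.1165 = 0.0815

8.2%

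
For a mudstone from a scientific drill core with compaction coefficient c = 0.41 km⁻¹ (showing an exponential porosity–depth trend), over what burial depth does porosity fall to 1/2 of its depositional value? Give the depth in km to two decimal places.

phi/phi₀ = 1/2 ⇒ exp(−c·Z) = 1/2 ⇒ Z = ln(2) / c
Z = 0.6931 / 0.41 = 1.691 km

1.69 km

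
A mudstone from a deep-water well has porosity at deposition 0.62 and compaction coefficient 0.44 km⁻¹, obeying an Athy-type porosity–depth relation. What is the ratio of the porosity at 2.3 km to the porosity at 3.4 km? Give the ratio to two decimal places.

1.62

n(Z₁)/n(Z₂) = e^(−k·Z₁)/e^(−k·Z₂) = e^{k(Z₂−Z₁)}
= exp(0.44 × 1.1) = exp(0.484) = 1.6226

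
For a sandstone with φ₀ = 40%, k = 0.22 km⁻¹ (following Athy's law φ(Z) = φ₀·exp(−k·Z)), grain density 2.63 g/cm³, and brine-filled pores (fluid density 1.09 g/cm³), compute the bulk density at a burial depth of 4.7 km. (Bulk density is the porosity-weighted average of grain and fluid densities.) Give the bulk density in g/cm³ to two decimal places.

Porosity at depth: φ = 0.4·exp(−0.22×4.7) = 0.4×0.3556 = 0.1422
Bulk density: ρ_b = (1−φ)ρ_g + φ·ρ_f = 0.8578×2.63 + 0.1422×1.09
       = 2.256 + 0.155 = 2.411 g/cm³

2.41 g/cm³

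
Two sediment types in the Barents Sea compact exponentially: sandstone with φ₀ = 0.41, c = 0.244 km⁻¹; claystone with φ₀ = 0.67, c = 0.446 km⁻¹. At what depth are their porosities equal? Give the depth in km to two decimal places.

Set φ₀ₐ e^(−cₐZ) = φ₀ᵦ e^(−cᵦZ) ⇒ ln(φ₀ₐ/φ₀ᵦ) = (cₐ − cᵦ)·Z
Z = ln(0.41/0.67) / (0.244 − 0.446) = -0.4911 / -0.202 = 2.431 km

2.43 km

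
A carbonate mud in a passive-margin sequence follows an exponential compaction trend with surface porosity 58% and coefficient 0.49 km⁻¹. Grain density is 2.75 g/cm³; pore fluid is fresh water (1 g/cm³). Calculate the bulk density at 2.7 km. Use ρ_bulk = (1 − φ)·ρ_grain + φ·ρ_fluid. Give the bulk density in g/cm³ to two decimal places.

Porosity at depth: n = 0.58·exp(−0.49×2.7) = 0.58×0.2663 = 0.1545
Bulk density: ρ_b = (1−n)ρ_g + n·ρ_f = 0.8455×2.75 + 0.1545×1
       = 2.325 + 0.154 = 2.480 g/cm³

2.48 g/cm³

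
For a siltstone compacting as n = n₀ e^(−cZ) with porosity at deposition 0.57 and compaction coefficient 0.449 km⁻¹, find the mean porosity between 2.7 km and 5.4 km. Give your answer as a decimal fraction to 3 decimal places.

0.098

⟨n⟩ = (1/(Z₂−Z₁)) ∫ n₀ e^(−cZ) dZ = n₀·(e^(−c·Z₁) − e^(−c·Z₂)) / (c·(Z₂−Z₁))
e^(−0.449×2.7) = 0.2975; e^(−0.449×5.4) = 0.0885
⟨n⟩ = 0.57 × (0.2975 − 0.0885) / (0.449 × 2.7) = 0.57 × 0.1724 = 0.0983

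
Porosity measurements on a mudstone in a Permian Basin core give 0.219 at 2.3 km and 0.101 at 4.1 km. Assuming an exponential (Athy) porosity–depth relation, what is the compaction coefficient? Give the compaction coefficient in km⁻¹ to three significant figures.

0.430 km⁻¹

Athy: phi(z) = phi₀ e^(−βz) ⇒ phi₁/phi₂ = e^{β(z₂−z₁)} ⇒ β = ln(phi₁/phi₂)/(z₂−z₁)
β = ln(0.219/0.101) / (4.1 − 2.3) = ln(2.168) / 1.8 = 0.7740 / 1.8 = 0.43 km⁻¹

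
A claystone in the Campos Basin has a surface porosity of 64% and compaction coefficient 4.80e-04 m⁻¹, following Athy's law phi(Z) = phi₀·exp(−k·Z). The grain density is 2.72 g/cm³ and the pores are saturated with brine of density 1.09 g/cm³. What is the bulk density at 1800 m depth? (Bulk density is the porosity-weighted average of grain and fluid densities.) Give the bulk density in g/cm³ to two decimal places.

Working in km (1 km = 1000 m; k in km⁻¹ = k in m⁻¹ × 1000):
Porosity at depth: phi = 0.64·exp(−0.48×1.8) = 0.64×0.4215 = 0.2697
Bulk density: ρ_b = (1−phi)ρ_g + phi·ρ_f = 0.7303×2.72 + 0.2697×1.09
       = 1.986 + 0.294 = 2.280 g/cm³

2.28 g/cm³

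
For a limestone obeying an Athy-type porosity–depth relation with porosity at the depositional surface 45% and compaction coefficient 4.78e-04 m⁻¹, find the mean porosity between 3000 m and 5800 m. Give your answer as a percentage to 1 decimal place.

Working in km (1 km = 1000 m; β in km⁻¹ = β in m⁻¹ × 1000):
⟨φ⟩ = (1/(z₂−z₁)) ∫ φ₀ e^(−βz) dz = φ₀·(e^(−β·z₁) − e^(−β·z₂)) / (β·(z₂−z₁))
e^(−0.478×3) = 0.2384; e^(−0.478×5.8) = 0.0625
⟨φ⟩ = 0.45 × (0.2384 − 0.0625) / (0.478 × 2.8) = 0.45 × 0.1314 = 0.0591

5.9%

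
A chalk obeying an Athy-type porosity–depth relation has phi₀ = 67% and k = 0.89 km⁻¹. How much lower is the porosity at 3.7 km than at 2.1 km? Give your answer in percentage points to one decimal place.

7.8 percentage points

phi(2.1) = 0.67·e^(−0.89×2.1) = 0.1034
phi(3.7) = 0.67·e^(−0.89×3.7) = 0.0249
Δphi = 0.1034 − 0.0249 = 0.0785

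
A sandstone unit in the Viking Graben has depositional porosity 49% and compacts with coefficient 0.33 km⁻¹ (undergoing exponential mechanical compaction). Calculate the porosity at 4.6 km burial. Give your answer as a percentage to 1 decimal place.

n = n₀·exp(−k·Z) = 0.49 × exp(−0.33 × 4.6) = 0.49 × exp(−1.518)
  = 0.49 × 0.2191 = 0.1074

10.7%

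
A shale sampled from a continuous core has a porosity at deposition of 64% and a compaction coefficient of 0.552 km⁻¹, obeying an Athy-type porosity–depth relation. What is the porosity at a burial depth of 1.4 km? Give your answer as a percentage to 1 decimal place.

φ = φ₀·exp(−β·d) = 0.64 × exp(−0.552 × 1.4) = 0.64 × exp(−0.7728)
  = 0.64 × 0.4617 = 0.2955

29.5%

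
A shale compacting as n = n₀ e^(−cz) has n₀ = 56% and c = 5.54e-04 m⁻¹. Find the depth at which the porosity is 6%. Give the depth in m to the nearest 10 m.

4030 m

Working in km (1 km = 1000 m; c in km⁻¹ = c in m⁻¹ × 1000):
Invert Athy's law: z = ln(n₀/n) / c
z = ln(0.56/0.06) / 0.554 = ln(9.333) / 0.554 = 2.2336 / 0.554 = 4.032 km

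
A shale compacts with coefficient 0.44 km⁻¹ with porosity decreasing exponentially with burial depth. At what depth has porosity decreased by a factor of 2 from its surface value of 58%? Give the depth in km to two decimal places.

1.58 km

phi/phi₀ = 1/2 ⇒ exp(−c·d) = 1/2 ⇒ d = ln(2) / c
d = 0.6931 / 0.44 = 1.575 km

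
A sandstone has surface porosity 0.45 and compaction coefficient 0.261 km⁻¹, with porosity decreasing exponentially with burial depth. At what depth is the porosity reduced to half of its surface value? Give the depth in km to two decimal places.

2.66 km

n/n₀ = 1/2 ⇒ exp(−k·d) = 1/2 ⇒ d = ln(2) / k
d = 0.6931 / 0.261 = 2.656 km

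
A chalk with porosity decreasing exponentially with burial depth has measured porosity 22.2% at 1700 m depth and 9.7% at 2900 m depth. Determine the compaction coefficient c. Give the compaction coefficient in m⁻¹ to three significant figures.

Working in km (1 km = 1000 m; c in km⁻¹ = c in m⁻¹ × 1000):
Athy: n(d) = n₀ e^(−cd) ⇒ n₁/n₂ = e^{c(d₂−d₁)} ⇒ c = ln(n₁/n₂)/(d₂−d₁)
c = ln(0.222/0.097) / (2.9 − 1.7) = ln(2.289) / 1.2 = 0.8280 / 1.2 = 0.69 km⁻¹

0.000690 m⁻¹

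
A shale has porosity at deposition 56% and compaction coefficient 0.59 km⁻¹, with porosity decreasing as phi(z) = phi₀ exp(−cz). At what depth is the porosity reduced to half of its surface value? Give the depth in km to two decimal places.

1.17 km

phi/phi₀ = 1/2 ⇒ exp(−c·z) = 1/2 ⇒ z = ln(2) / c
z = 0.6931 / 0.59 = 1.175 km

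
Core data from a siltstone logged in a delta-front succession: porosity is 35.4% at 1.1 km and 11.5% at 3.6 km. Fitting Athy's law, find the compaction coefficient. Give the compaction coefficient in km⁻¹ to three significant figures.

Athy: n(d) = n₀ e^(−kd) ⇒ n₁/n₂ = e^{k(d₂−d₁)} ⇒ k = ln(n₁/n₂)/(d₂−d₁)
k = ln(0.354/0.115) / (3.6 − 1.1) = ln(3.078) / 2.5 = 1.1244 / 2.5 = 0.4497 km⁻¹

0.450 km⁻¹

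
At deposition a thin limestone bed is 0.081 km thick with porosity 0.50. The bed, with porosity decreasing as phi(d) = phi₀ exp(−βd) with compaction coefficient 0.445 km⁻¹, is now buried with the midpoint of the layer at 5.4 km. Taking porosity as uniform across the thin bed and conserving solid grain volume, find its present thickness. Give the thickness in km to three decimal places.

Porosity at 5.4 km: phi = 0.5·exp(−0.445×5.4) = 0.0452
Solid-volume conservation: h(1−phi) = h₀(1−phi₀) ⇒ h = h₀·(1−phi₀)/(1−phi)
h = 0.081 × (1 − 0.5)/(1 − 0.0452) = 0.081 × 0.5237 = 0.0424 km

0.042 km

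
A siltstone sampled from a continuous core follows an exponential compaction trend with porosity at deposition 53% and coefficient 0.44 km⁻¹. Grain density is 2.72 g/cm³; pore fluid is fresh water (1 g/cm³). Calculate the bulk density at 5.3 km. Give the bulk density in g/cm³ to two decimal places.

Porosity at depth: phi = 0.53·exp(−0.44×5.3) = 0.53×0.0971 = 0.0515
Bulk density: ρ_b = (1−phi)ρ_g + phi·ρ_f = 0.9485×2.72 + 0.0515×1
       = 2.580 + 0.051 = 2.631 g/cm³

2.63 g/cm³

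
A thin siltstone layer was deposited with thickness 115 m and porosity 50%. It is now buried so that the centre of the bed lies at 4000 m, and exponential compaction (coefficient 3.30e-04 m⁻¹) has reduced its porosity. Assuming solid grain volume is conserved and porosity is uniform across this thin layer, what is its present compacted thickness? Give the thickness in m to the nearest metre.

Working in km (1 km = 1000 m; β in km⁻¹ = β in m⁻¹ × 1000):
Porosity at 4 km: φ = 0.5·exp(−0.33×4) = 0.1336
Solid-volume conservation: h(1−φ) = h₀(1−φ₀) ⇒ h = h₀·(1−φ₀)/(1−φ)
h = 0.115 × (1 − 0.5)/(1 − 0.1336) = 0.115 × 0.5771 = 0.0664 km

66 m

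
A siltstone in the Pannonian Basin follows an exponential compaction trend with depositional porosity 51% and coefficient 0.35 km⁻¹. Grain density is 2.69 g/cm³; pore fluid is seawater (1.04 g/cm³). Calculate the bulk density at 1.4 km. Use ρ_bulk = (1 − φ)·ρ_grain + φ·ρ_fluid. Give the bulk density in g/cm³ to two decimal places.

2.17 g/cm³

Porosity at depth: n = 0.51·exp(−0.35×1.4) = 0.51×0.6126 = 0.3124
Bulk density: ρ_b = (1−n)ρ_g + n·ρ_f = 0.6876×2.69 + 0.3124×1.04
       = 1.850 + 0.325 = 2.174 g/cm³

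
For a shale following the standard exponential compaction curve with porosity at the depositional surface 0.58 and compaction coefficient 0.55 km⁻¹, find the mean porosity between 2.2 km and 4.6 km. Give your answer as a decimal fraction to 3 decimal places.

⟨φ⟩ = (1/(Z₂−Z₁)) ∫ φ₀ e^(−βZ) dZ = φ₀·(e^(−β·Z₁) − e^(−β·Z₂)) / (β·(Z₂−Z₁))
e^(−0.55×2.2) = 0.2982; e^(−0.55×4.6) = 0.0797
⟨φ⟩ = 0.58 × (0.2982 − 0.0797) / (0.55 × 2.4) = 0.58 × 0.1656 = 0.0960

0.096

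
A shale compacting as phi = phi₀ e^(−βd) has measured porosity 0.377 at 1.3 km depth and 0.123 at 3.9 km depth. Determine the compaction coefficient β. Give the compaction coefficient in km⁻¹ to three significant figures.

0.431 km⁻¹

Athy: phi(d) = phi₀ e^(−βd) ⇒ phi₁/phi₂ = e^{β(d₂−d₁)} ⇒ β = ln(phi₁/phi₂)/(d₂−d₁)
β = ln(0.377/0.123) / (3.9 − 1.3) = ln(3.065) / 2.6 = 1.1201 / 2.6 = 0.4308 km⁻¹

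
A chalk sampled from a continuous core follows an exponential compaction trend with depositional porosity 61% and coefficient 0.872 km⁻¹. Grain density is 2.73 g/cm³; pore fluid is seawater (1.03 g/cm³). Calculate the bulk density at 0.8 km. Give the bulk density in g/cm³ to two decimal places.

2.21 g/cm³

Porosity at depth: n = 0.61·exp(−0.872×0.8) = 0.61×0.4978 = 0.3036
Bulk density: ρ_b = (1−n)ρ_g + n·ρ_f = 0.6964×2.73 + 0.3036×1.03
       = 1.901 + 0.313 = 2.214 g/cm³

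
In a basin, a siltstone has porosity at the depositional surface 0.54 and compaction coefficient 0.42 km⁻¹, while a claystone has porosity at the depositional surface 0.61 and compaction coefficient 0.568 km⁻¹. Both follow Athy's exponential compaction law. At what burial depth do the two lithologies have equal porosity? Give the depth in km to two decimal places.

0.82 km

Set phi₀ₐ e^(−cₐZ) = phi₀ᵦ e^(−cᵦZ) ⇒ ln(phi₀ₐ/phi₀ᵦ) = (cₐ − cᵦ)·Z
Z = ln(0.54/0.61) / (0.42 − 0.568) = -0.1219 / -0.148 = 0.824 km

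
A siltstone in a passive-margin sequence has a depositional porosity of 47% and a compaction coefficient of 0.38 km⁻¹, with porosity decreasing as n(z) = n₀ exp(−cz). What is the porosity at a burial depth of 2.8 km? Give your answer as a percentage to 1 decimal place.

16.2%

n = n₀·exp(−c·z) = 0.47 × exp(−0.38 × 2.8) = 0.47 × exp(−1.064)
  = 0.47 × 0.3451 = 0.1622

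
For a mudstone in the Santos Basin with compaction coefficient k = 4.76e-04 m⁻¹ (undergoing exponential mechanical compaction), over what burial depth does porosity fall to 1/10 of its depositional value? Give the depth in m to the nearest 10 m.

Working in km (1 km = 1000 m; k in km⁻¹ = k in m⁻¹ × 1000):
phi/phi₀ = 1/10 ⇒ exp(−k·z) = 1/10 ⇒ z = ln(10) / k
z = 2.3026 / 0.476 = 4.837 km

4840 m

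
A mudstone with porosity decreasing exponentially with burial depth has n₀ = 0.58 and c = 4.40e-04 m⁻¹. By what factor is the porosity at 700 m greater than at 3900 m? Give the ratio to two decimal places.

Working in km (1 km = 1000 m; c in km⁻¹ = c in m⁻¹ × 1000):
n(z₁)/n(z₂) = e^(−c·z₁)/e^(−c·z₂) = e^{c(z₂−z₁)}
= exp(0.44 × 3.2) = exp(1.408) = 4.0878

4.09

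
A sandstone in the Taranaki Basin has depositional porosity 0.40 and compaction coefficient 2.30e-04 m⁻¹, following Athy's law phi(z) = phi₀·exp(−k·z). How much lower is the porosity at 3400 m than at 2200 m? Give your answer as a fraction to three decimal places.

0.058

Working in km (1 km = 1000 m; k in km⁻¹ = k in m⁻¹ × 1000):
phi(2.2) = 0.4·e^(−0.23×2.2) = 0.2412
phi(3.4) = 0.4·e^(−0.23×3.4) = 0.1830
Δphi = 0.2412 − 0.1830 = 0.0582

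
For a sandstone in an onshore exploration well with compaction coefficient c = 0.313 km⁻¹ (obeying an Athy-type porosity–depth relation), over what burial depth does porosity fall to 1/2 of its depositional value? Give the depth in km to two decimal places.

φ/φ₀ = 1/2 ⇒ exp(−c·Z) = 1/2 ⇒ Z = ln(2) / c
Z = 0.6931 / 0.313 = 2.215 km

2.21 km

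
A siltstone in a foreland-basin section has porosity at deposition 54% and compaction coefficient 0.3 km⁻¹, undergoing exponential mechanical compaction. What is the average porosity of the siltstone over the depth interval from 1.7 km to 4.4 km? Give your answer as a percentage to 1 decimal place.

22.2%

⟨φ⟩ = (1/(d₂−d₁)) ∫ φ₀ e^(−kd) dd = φ₀·(e^(−k·d₁) − e^(−k·d₂)) / (k·(d₂−d₁))
e^(−0.3×1.7) = 0.6005; e^(−0.3×4.4) = 0.2671
⟨φ⟩ = 0.54 × (0.6005 − 0.2671) / (0.3 × 2.7) = 0.54 × 0.4116 = 0.2222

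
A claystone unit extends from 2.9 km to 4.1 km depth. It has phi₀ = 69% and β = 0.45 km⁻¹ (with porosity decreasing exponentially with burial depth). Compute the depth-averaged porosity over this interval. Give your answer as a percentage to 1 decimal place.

⟨phi⟩ = (1/(Z₂−Z₁)) ∫ phi₀ e^(−βZ) dZ = phi₀·(e^(−β·Z₁) − e^(−β·Z₂)) / (β·(Z₂−Z₁))
e^(−0.45×2.9) = 0.2712; e^(−0.45×4.1) = 0.1580
⟨phi⟩ = 0.69 × (0.2712 − 0.1580) / (0.45 × 1.2) = 0.69 × 0.2095 = 0.1446

14.5%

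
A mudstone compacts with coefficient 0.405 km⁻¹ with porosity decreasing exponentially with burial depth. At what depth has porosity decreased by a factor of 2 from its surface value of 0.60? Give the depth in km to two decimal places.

1.71 km

phi/phi₀ = 1/2 ⇒ exp(−β·Z) = 1/2 ⇒ Z = ln(2) / β
Z = 0.6931 / 0.405 = 1.711 km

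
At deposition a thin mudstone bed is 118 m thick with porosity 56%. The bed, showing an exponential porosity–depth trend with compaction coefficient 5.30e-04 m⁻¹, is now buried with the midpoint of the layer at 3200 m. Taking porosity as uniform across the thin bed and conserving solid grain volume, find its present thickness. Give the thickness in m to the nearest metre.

Working in km (1 km = 1000 m; k in km⁻¹ = k in m⁻¹ × 1000):
Porosity at 3.2 km: φ = 0.56·exp(−0.53×3.2) = 0.1027
Solid-volume conservation: h(1−φ) = h₀(1−φ₀) ⇒ h = h₀·(1−φ₀)/(1−φ)
h = 0.118 × (1 − 0.56)/(1 − 0.1027) = 0.118 × 0.4904 = 0.0579 km

58 m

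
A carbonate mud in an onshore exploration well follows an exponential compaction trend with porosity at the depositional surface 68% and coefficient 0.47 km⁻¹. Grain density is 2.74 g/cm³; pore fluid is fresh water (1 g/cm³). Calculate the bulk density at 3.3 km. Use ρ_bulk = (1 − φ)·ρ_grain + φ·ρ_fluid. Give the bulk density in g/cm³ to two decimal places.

Porosity at depth: n = 0.68·exp(−0.47×3.3) = 0.68×0.2120 = 0.1442
Bulk density: ρ_b = (1−n)ρ_g + n·ρ_f = 0.8558×2.74 + 0.1442×1
       = 2.345 + 0.144 = 2.489 g/cm³

2.49 g/cm³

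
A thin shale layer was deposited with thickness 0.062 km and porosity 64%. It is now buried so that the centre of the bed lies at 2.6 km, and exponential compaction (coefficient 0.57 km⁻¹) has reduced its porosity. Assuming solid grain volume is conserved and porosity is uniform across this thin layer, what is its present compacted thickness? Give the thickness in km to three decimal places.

0.026 km

Porosity at 2.6 km: n = 0.64·exp(−0.57×2.6) = 0.1454
Solid-volume conservation: h(1−n) = h₀(1−n₀) ⇒ h = h₀·(1−n₀)/(1−n)
h = 0.062 × (1 − 0.64)/(1 − 0.1454) = 0.062 × 0.4212 = 0.0261 km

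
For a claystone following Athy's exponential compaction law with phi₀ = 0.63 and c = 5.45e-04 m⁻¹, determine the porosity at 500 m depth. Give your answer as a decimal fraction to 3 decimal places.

0.480

Working in km (1 km = 1000 m; c in km⁻¹ = c in m⁻¹ × 1000):
phi = phi₀·exp(−c·d) = 0.63 × exp(−0.545 × 0.5) = 0.63 × exp(−0.2725)
  = 0.63 × 0.7615 = 0.4797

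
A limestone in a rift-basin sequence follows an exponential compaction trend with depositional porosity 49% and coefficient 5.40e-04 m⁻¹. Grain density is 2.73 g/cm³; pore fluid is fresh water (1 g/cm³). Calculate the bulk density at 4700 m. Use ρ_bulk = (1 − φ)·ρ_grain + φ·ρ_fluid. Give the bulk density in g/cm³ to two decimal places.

2.66 g/cm³

Working in km (1 km = 1000 m; c in km⁻¹ = c in m⁻¹ × 1000):
Porosity at depth: φ = 0.49·exp(−0.54×4.7) = 0.49×0.0790 = 0.0387
Bulk density: ρ_b = (1−φ)ρ_g + φ·ρ_f = 0.9613×2.73 + 0.0387×1
       = 2.624 + 0.039 = 2.663 g/cm³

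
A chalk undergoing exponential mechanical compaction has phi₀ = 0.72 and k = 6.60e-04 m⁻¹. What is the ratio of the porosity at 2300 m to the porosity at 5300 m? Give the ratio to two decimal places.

Working in km (1 km = 1000 m; k in km⁻¹ = k in m⁻¹ × 1000):
phi(d₁)/phi(d₂) = e^(−k·d₁)/e^(−k·d₂) = e^{k(d₂−d₁)}
= exp(0.66 × 3) = exp(1.98) = 7.2427

7.24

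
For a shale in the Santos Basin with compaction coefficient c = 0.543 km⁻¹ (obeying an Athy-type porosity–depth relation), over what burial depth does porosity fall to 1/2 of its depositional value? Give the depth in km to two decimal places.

1.28 km

phi/phi₀ = 1/2 ⇒ exp(−c·d) = 1/2 ⇒ d = ln(2) / c
d = 0.6931 / 0.543 = 1.277 km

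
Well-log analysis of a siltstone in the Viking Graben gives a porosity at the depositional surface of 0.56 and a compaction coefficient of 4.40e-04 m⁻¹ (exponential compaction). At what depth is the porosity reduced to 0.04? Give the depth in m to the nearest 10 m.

6000 m

Working in km (1 km = 1000 m; c in km⁻¹ = c in m⁻¹ × 1000):
Invert Athy's law: d = ln(n₀/n) / c
d = ln(0.56/0.04) / 0.44 = ln(14) / 0.44 = 2.6391 / 0.44 = 5.998 km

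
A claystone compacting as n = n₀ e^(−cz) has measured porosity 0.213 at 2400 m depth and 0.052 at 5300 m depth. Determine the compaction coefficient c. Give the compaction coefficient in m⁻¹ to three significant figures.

Working in km (1 km = 1000 m; c in km⁻¹ = c in m⁻¹ × 1000):
Athy: n(z) = n₀ e^(−cz) ⇒ n₁/n₂ = e^{c(z₂−z₁)} ⇒ c = ln(n₁/n₂)/(z₂−z₁)
c = ln(0.213/0.052) / (5.3 − 2.4) = ln(4.096) / 2.9 = 1.4100 / 2.9 = 0.4862 km⁻¹

0.000486 m⁻¹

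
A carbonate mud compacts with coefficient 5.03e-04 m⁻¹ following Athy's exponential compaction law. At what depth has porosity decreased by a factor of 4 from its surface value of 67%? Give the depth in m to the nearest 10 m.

Working in km (1 km = 1000 m; β in km⁻¹ = β in m⁻¹ × 1000):
n/n₀ = 1/4 ⇒ exp(−β·Z) = 1/4 ⇒ Z = ln(4) / β
Z = 1.3863 / 0.503 = 2.756 km

2760 m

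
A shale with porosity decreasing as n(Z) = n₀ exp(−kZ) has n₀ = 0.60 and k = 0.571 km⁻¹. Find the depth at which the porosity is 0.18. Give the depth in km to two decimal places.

Invert Athy's law: Z = ln(n₀/n) / k
Z = ln(0.6/0.18) / 0.571 = ln(3.333) / 0.571 = 1.2040 / 0.571 = 2.109 km

2.11 km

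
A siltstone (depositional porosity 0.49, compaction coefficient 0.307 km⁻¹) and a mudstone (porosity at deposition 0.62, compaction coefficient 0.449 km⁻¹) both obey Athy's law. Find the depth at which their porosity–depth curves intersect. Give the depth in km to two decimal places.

Set φ₀ₐ e^(−cₐZ) = φ₀ᵦ e^(−cᵦZ) ⇒ ln(φ₀ₐ/φ₀ᵦ) = (cₐ − cᵦ)·Z
Z = ln(0.49/0.62) / (0.307 − 0.449) = -0.2353 / -0.142 = 1.657 km

1.66 km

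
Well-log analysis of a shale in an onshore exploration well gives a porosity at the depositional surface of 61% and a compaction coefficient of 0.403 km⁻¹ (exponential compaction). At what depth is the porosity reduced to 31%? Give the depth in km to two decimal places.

1.68 km

Invert Athy's law: d = ln(phi₀/phi) / β
d = ln(0.61/0.31) / 0.403 = ln(1.968) / 0.403 = 0.6769 / 0.403 = 1.680 km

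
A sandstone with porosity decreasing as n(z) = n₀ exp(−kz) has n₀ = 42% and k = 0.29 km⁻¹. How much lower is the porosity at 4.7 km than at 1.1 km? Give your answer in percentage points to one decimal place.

n(1.1) = 0.42·e^(−0.29×1.1) = 0.3053
n(4.7) = 0.42·e^(−0.29×4.7) = 0.1075
Δn = 0.3053 − 0.1075 = 0.1978

19.8 percentage points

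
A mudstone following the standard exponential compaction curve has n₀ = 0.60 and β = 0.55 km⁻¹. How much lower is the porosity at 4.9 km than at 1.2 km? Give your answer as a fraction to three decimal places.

0.270

n(1.2) = 0.6·e^(−0.55×1.2) = 0.3101
n(4.9) = 0.6·e^(−0.55×4.9) = 0.0405
Δn = 0.3101 − 0.0405 = 0.2696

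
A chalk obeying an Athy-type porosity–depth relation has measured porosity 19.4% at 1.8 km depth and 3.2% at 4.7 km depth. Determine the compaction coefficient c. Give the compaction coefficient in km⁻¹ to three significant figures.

Athy: n(z) = n₀ e^(−cz) ⇒ n₁/n₂ = e^{c(z₂−z₁)} ⇒ c = ln(n₁/n₂)/(z₂−z₁)
c = ln(0.194/0.032) / (4.7 − 1.8) = ln(6.062) / 2.9 = 1.8021 / 2.9 = 0.6214 km⁻¹

0.621 km⁻¹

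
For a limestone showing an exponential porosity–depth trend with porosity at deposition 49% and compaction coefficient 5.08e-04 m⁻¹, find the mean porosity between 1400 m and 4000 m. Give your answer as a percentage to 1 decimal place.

13.4%

Working in km (1 km = 1000 m; β in km⁻¹ = β in m⁻¹ × 1000):
⟨φ⟩ = (1/(Z₂−Z₁)) ∫ φ₀ e^(−βZ) dZ = φ₀·(e^(−β·Z₁) − e^(−β·Z₂)) / (β·(Z₂−Z₁))
e^(−0.508×1.4) = 0.4911; e^(−0.508×4) = 0.1311
⟨φ⟩ = 0.49 × (0.4911 − 0.1311) / (0.508 × 2.6) = 0.49 × 0.2725 = 0.1335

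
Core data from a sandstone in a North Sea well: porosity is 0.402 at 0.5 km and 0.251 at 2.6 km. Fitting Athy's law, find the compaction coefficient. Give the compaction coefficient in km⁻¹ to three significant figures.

0.224 km⁻¹

Athy: n(Z) = n₀ e^(−cZ) ⇒ n₁/n₂ = e^{c(Z₂−Z₁)} ⇒ c = ln(n₁/n₂)/(Z₂−Z₁)
c = ln(0.402/0.251) / (2.6 − 0.5) = ln(1.602) / 2.1 = 0.4710 / 2.1 = 0.2243 km⁻¹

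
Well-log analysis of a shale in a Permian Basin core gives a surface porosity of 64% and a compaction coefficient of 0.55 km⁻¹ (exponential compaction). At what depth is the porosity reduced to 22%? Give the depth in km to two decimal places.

Invert Athy's law: z = ln(phi₀/phi) / β
z = ln(0.64/0.22) / 0.55 = ln(2.909) / 0.55 = 1.0678 / 0.55 = 1.942 km

1.94 km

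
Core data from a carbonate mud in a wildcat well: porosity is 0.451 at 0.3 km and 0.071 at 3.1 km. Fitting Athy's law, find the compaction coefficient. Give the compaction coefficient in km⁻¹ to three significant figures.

0.660 km⁻¹

Athy: phi(d) = phi₀ e^(−βd) ⇒ phi₁/phi₂ = e^{β(d₂−d₁)} ⇒ β = ln(phi₁/phi₂)/(d₂−d₁)
β = ln(0.451/0.071) / (3.1 − 0.3) = ln(6.352) / 2.8 = 1.8488 / 2.8 = 0.6603 km⁻¹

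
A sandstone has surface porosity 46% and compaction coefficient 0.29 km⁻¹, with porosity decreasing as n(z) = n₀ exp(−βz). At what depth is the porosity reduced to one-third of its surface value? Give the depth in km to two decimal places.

3.79 km

n/n₀ = 1/3 ⇒ exp(−β·z) = 1/3 ⇒ z = ln(3) / β
z = 1.0986 / 0.29 = 3.788 km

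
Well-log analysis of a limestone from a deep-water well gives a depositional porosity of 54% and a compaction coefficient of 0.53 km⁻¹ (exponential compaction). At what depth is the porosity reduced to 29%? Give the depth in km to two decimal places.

1.17 km

Invert Athy's law: z = ln(phi₀/phi) / c
z = ln(0.54/0.29) / 0.53 = ln(1.862) / 0.53 = 0.6217 / 0.53 = 1.173 km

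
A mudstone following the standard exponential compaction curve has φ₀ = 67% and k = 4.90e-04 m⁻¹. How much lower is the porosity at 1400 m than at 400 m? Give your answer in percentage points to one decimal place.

Working in km (1 km = 1000 m; k in km⁻¹ = k in m⁻¹ × 1000):
φ(0.4) = 0.67·e^(−0.49×0.4) = 0.5507
φ(1.4) = 0.67·e^(−0.49×1.4) = 0.3374
Δφ = 0.5507 − 0.3374 = 0.2133

21.3 percentage points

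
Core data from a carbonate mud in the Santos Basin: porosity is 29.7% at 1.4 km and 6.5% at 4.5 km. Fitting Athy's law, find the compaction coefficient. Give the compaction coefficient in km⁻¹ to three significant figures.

Athy: phi(z) = phi₀ e^(−kz) ⇒ phi₁/phi₂ = e^{k(z₂−z₁)} ⇒ k = ln(phi₁/phi₂)/(z₂−z₁)
k = ln(0.297/0.065) / (4.5 − 1.4) = ln(4.569) / 3.1 = 1.5193 / 3.1 = 0.4901 km⁻¹

0.490 km⁻¹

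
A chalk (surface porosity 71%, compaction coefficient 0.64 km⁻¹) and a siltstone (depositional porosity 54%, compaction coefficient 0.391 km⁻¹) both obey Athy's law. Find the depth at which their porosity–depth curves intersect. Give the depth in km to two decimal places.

Set n₀ₐ e^(−βₐZ) = n₀ᵦ e^(−βᵦZ) ⇒ ln(n₀ₐ/n₀ᵦ) = (βₐ − βᵦ)·Z
Z = ln(0.71/0.54) / (0.64 − 0.391) = 0.2737 / 0.249 = 1.099 km

1.10 km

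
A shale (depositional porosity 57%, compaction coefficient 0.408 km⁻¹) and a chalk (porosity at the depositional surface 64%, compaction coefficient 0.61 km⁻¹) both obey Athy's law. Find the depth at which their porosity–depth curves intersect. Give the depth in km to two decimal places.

Set φ₀ₐ e^(−kₐd) = φ₀ᵦ e^(−kᵦd) ⇒ ln(φ₀ₐ/φ₀ᵦ) = (kₐ − kᵦ)·d
d = ln(0.57/0.64) / (0.408 − 0.61) = -0.1158 / -0.202 = 0.573 km

0.57 km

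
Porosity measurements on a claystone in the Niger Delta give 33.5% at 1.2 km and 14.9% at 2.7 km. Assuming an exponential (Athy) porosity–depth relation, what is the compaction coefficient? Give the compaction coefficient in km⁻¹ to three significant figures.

Athy: phi(Z) = phi₀ e^(−cZ) ⇒ phi₁/phi₂ = e^{c(Z₂−Z₁)} ⇒ c = ln(phi₁/phi₂)/(Z₂−Z₁)
c = ln(0.335/0.149) / (2.7 − 1.2) = ln(2.248) / 1.5 = 0.8102 / 1.5 = 0.5401 km⁻¹

0.540 km⁻¹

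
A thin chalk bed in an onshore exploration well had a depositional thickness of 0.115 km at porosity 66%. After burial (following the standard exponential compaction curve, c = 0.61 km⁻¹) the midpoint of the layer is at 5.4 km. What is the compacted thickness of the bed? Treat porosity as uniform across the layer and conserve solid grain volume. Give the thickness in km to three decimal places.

Porosity at 5.4 km: φ = 0.66·exp(−0.61×5.4) = 0.0245
Solid-volume conservation: h(1−φ) = h₀(1−φ₀) ⇒ h = h₀·(1−φ₀)/(1−φ)
h = 0.115 × (1 − 0.66)/(1 − 0.0245) = 0.115 × 0.3485 = 0.0401 km

0.040 km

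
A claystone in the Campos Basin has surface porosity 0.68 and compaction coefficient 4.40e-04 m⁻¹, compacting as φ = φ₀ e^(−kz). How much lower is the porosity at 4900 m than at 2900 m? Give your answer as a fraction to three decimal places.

Working in km (1 km = 1000 m; k in km⁻¹ = k in m⁻¹ × 1000):
φ(2.9) = 0.68·e^(−0.44×2.9) = 0.1898
φ(4.9) = 0.68·e^(−0.44×4.9) = 0.0787
Δφ = 0.1898 − 0.0787 = 0.1111

0.111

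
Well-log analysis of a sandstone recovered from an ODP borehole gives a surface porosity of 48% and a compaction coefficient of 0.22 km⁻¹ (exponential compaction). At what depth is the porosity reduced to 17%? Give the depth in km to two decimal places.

4.72 km

Invert Athy's law: z = ln(φ₀/φ) / c
z = ln(0.48/0.17) / 0.22 = ln(2.824) / 0.22 = 1.0380 / 0.22 = 4.718 km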